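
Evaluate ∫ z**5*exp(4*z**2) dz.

Let u = z², du = 2z dz; rewrite as (1/2)∫ u^2·exp(4u) du.
Now integrate by parts 2 times.

(8*z**4 - 4*z**2 + 1)*exp(4*z**2)/64 + C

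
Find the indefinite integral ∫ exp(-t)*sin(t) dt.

-exp(-t)*sin(t)/2 - exp(-t)*cos(t)/2 + C

Let I denote the integral. Integrate by parts with u = sin(t), dv = exp(-t) dt, so v = -exp(-t): I = -exp(-t)*sin(t) + ∫ exp(-t)*cos(t) dt.
Apply parts again with u = cos(t), dv = exp(-t) dt: ∫ exp(-t)*cos(t) dt = -exp(-t)*cos(t) − I. Substituting back brings back I: I = -exp(-t)*sin(t) - exp(-t)*cos(t) − I.
Solving for I: (1 + 1)·I equals the remaining terms, so I = (1/2)·(-exp(-t)*sin(t) - exp(-t)*cos(t)).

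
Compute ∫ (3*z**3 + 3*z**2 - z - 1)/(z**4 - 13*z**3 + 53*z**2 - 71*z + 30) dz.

749*log(z - 6)/25 - 111*log(z - 5)/4 + 79*log(z - 1)/100 - 1/(5*z - 5) + C

Factor the denominator: (z - 6)*(z - 5)*(z - 1)**2.
Partial-fraction decomposition: 79/(100*(z - 1)) + 1/(5*(z - 1)**2) - 111/(4*(z - 5)) + 749/(25*(z - 6)).
Integrate each term; A/(z−a) gives A·log|z−a|; A/(z−a)² gives −A/(z−a).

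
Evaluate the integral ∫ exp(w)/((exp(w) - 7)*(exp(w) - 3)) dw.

Let u = e^w, du = e^w dw.
The integral becomes ∫ du/((u-7)(u-3)); decompose into partial fractions.

log(exp(w) - 7)/4 - log(exp(w) - 3)/4 + C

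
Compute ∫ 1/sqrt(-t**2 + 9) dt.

Substitute t = 3·sin(θ), so dt = 3·cos(θ) dθ and the radical becomes sqrt(-t**2 + 9) = 3·cos(θ) by the Pythagorean identity.
Integrate the resulting trig expression in θ, then back-substitute θ = asin(t/3), sin(θ) = t/3, cos(θ) = sqrt(-t**2 + 9)/3 (absorbing any constant into C).

asin(t/3) + C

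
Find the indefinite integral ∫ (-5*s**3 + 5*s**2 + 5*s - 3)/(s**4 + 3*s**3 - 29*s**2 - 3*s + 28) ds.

-223*log(s - 4)/165 - log(s - 1)/24 + log(s + 1)/30 - 961*log(s + 7)/264 + C

Factor the denominator: (s - 4)*(s - 1)*(s + 1)*(s + 7).
Partial-fraction decomposition: -961/(264*(s + 7)) + 1/(30*(s + 1)) - 1/(24*(s - 1)) - 223/(165*(s - 4)).
Integrate each term: A/(s−a) contributes A·log|s−a|.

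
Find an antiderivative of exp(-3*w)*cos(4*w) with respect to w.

4*exp(-3*w)*sin(4*w)/25 - 3*exp(-3*w)*cos(4*w)/25 + C

Let I denote the integral. Integrate by parts with u = cos(4*w), dv = exp(-3*w) dw, so v = -exp(-3*w)/3: I = -exp(-3*w)*cos(4*w)/3 − (4/3)·∫ exp(-3*w)*sin(4*w) dw.
Apply parts again with u = sin(4*w), dv = exp(-3*w) dw: ∫ exp(-3*w)*sin(4*w) dw = -exp(-3*w)*sin(4*w)/3 + (4/3)·I. Substituting back brings back I: I = 4*exp(-3*w)*sin(4*w)/9 - exp(-3*w)*cos(4*w)/3 − (16/9)·I.
Solving for I: (1 + 16/9)·I equals the remaining terms, so I = (9/25)·(4*exp(-3*w)*sin(4*w)/9 - exp(-3*w)*cos(4*w)/3).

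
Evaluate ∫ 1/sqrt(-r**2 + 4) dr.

Substitute r = 2·sin(θ), so dr = 2·cos(θ) dθ and the radical becomes sqrt(-r**2 + 4) = 2·cos(θ) by the Pythagorean identity.
Integrate the resulting trig expression in θ, then back-substitute θ = asin(r/2), sin(θ) = r/2, cos(θ) = sqrt(-r**2 + 4)/2 (absorbing any constant into C).

asin(r/2) + C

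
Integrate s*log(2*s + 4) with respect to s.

Use integration by parts with u = log(2*s + 4), dv = s ds.
Then du = 2/(2*s + 4) ds and v = s**2/2.

s**2*log(2*s + 4)/2 - s**2/4 + s - 2*log(s + 2) + C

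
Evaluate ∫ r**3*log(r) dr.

Use integration by parts with u = log(r), dv = r**3 dr.
Then du = 1/r dr and v = r**4/4.

r**4*log(r)/4 - r**4/16 + C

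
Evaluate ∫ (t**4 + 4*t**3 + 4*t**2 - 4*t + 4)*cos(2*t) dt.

t**4*sin(2*t)/2 + 2*t**3*sin(2*t) + t**3*cos(2*t) + t**2*sin(2*t)/2 + 3*t**2*cos(2*t) - 5*t*sin(2*t) + t*cos(2*t)/2 + 7*sin(2*t)/4 - 5*cos(2*t)/2 + C

Use integration by parts with u = t**4 + 4*t**3 + 4*t**2 - 4*t + 4, dv = cos(2*t) dt, so v = sin(2*t)/2.
Apply parts 4 times (tabular method): alternate signs, differentiate u down to 0, integrate dv up.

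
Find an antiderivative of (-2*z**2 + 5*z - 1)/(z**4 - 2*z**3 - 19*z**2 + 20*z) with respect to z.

Factor the denominator: z*(z - 5)*(z - 1)*(z + 4).
Partial-fraction decomposition: 53/(180*(z + 4)) - 1/(10*(z - 1)) - 13/(90*(z - 5)) - 1/(20*z).
Integrate each term: A/(z−a) contributes A·log|z−a|.

-log(z)/20 - 13*log(z - 5)/90 - log(z - 1)/10 + 53*log(z + 4)/180 + C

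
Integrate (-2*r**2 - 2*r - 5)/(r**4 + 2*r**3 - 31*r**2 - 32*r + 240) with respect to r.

-5*log(r - 4)/8 + 29*log(r - 3)/56 - 29*log(r + 4)/56 + 5*log(r + 5)/8 + C

Factor the denominator: (r - 4)*(r - 3)*(r + 4)*(r + 5).
Partial-fraction decomposition: 5/(8*(r + 5)) - 29/(56*(r + 4)) + 29/(56*(r - 3)) - 5/(8*(r - 4)).
Integrate each term: A/(r−a) contributes A·log|r−a|.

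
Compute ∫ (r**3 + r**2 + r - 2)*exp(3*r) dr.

Use integration by parts with u = r**3 + r**2 + r - 2, dv = exp(3*r) dr, so v = exp(3*r)/3.
Apply parts 3 times (tabular method): alternate signs, differentiate u down to 0, integrate dv up.

(3*r**3 + 3*r - 7)*exp(3*r)/9 + C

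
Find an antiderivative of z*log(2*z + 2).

z**2*log(2*z + 2)/2 - z**2/4 + z/2 - log(z + 1)/2 + C

Use integration by parts with u = log(2*z + 2), dv = z dz.
Then du = 2/(2*z + 2) dz and v = z**2/2.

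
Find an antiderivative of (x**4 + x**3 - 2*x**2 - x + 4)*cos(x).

Use integration by parts with u = x**4 + x**3 - 2*x**2 - x + 4, dv = cos(x) dx, so v = sin(x).
Apply parts 4 times (tabular method): alternate signs, differentiate u down to 0, integrate dv up.

x**4*sin(x) + x**3*sin(x) + 4*x**3*cos(x) - 14*x**2*sin(x) + 3*x**2*cos(x) - 7*x*sin(x) - 28*x*cos(x) + 32*sin(x) - 7*cos(x) + C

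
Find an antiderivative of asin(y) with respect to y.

Use integration by parts with u = arcsin(y), dv = dy.
Then du = 1/sqrt(-y**2 + 1) dy.

y*asin(y) + sqrt(-y**2 + 1) + C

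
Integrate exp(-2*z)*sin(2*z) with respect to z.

Let I denote the integral. Integrate by parts with u = sin(2*z), dv = exp(-2*z) dz, so v = -exp(-2*z)/2: I = -exp(-2*z)*sin(2*z)/2 + ∫ exp(-2*z)*cos(2*z) dz.
Apply parts again with u = cos(2*z), dv = exp(-2*z) dz: ∫ exp(-2*z)*cos(2*z) dz = -exp(-2*z)*cos(2*z)/2 − I. Substituting back brings back I: I = -exp(-2*z)*sin(2*z)/2 - exp(-2*z)*cos(2*z)/2 − I.
Solving for I: (1 + 1)·I equals the remaining terms, so I = (1/2)·(-exp(-2*z)*sin(2*z)/2 - exp(-2*z)*cos(2*z)/2).

-exp(-2*z)*sin(2*z)/4 - exp(-2*z)*cos(2*z)/4 + C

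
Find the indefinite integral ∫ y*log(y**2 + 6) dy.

Let u = y**2 + 6, so du = (2*y) dy.
The integral becomes (1/2)·∫ log(u) du; integrate by parts with u′=log(u), dv′=du.

y**2*log(y**2 + 6)/2 - y**2/2 + 3*log(y**2 + 6) + C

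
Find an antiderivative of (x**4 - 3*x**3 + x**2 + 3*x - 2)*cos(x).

x**4*sin(x) - 3*x**3*sin(x) + 4*x**3*cos(x) - 11*x**2*sin(x) - 9*x**2*cos(x) + 21*x*sin(x) - 22*x*cos(x) + 20*sin(x) + 21*cos(x) + C

Use integration by parts with u = x**4 - 3*x**3 + x**2 + 3*x - 2, dv = cos(x) dx, so v = sin(x).
Apply parts 4 times (tabular method): alternate signs, differentiate u down to 0, integrate dv up.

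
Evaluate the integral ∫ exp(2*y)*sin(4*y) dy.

Let I denote the integral. Integrate by parts with u = sin(4*y), dv = exp(2*y) dy, so v = exp(2*y)/2: I = exp(2*y)*sin(4*y)/2 − 2·∫ exp(2*y)*cos(4*y) dy.
Apply parts again with u = cos(4*y), dv = exp(2*y) dy: ∫ exp(2*y)*cos(4*y) dy = exp(2*y)*cos(4*y)/2 + 2·I. Substituting back brings back I: I = exp(2*y)*sin(4*y)/2 - exp(2*y)*cos(4*y) − 4·I.
Solving for I: (1 + 4)·I equals the remaining terms, so I = (1/5)·(exp(2*y)*sin(4*y)/2 - exp(2*y)*cos(4*y)).

exp(2*y)*sin(4*y)/10 - exp(2*y)*cos(4*y)/5 + C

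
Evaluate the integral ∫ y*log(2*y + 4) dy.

Use integration by parts with u = log(2*y + 4), dv = y dy.
Then du = 2/(2*y + 4) dy and v = y**2/2.

y**2*log(2*y + 4)/2 - y**2/4 + y - 2*log(y + 2) + C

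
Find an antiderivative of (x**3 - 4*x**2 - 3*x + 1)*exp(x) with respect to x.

Use integration by parts with u = x**3 - 4*x**2 - 3*x + 1, dv = exp(x) dx, so v = exp(x).
Apply parts 3 times (tabular method): alternate signs, differentiate u down to 0, integrate dv up.

(x**3 - 7*x**2 + 11*x - 10)*exp(x) + C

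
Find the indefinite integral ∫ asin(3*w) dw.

Use integration by parts with u = arcsin(3*w), dv = dw.
Then du = 3/sqrt(-9*w**2 + 1) dw.

w*asin(3*w) + sqrt(-9*w**2 + 1)/3 + C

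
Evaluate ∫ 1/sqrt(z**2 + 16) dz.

log(z + sqrt(z**2 + 16)) + C

Substitute z = 4·tan(θ), so dz = 4·sec(θ)^2 dθ and the radical becomes sqrt(z**2 + 16) = 4·sec(θ) by the Pythagorean identity.
Integrate the resulting trig expression in θ, then back-substitute tan(θ) = z/4, sec(θ) = sqrt(z**2 + 16)/4 (absorbing any constant into C).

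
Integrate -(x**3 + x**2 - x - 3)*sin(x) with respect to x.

Use integration by parts with u = x**3 + x**2 - x - 3, dv = -sin(x) dx, so v = cos(x).
Apply parts 3 times (tabular method): alternate signs, differentiate u down to 0, integrate dv up.

x**3*cos(x) - 3*x**2*sin(x) + x**2*cos(x) - 2*x*sin(x) - 7*x*cos(x) + 7*sin(x) - 5*cos(x) + C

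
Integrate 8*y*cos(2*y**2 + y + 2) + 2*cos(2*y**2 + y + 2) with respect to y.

Let u = 2*y**2 + y + 2, so du = (4*y + 1) dy.
Rewriting, the integral becomes 2·∫ cos(u) du = 2·sin(u).
Substituting back, u = 2*y**2 + y + 2.

2*sin(2*y**2 + y + 2) + C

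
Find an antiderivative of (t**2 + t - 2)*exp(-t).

(-t**2 - 3*t - 1)*exp(-t) + C

Use integration by parts with u = t**2 + t - 2, dv = exp(-t) dt, so v = -exp(-t).
Apply parts 2 times (tabular method): alternate signs, differentiate u down to 0, integrate dv up.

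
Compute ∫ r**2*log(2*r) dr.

r**3*(log(r) + log(2))/3 - r**3/9 + C

Use integration by parts with u = log(2*r), dv = r**2 dr.
Then du = 1/r dr and v = r**3/3.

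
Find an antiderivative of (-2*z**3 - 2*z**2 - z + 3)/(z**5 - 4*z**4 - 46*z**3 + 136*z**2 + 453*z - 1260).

-197*log(z - 7)/528 + 115*log(z - 3)/392 - 103*log(z + 4)/539 + 13*log(z + 5)/48 - 9/(28*z - 84) + C

Factor the denominator: (z - 7)*(z - 3)**2*(z + 4)*(z + 5).
Partial-fraction decomposition: 13/(48*(z + 5)) - 103/(539*(z + 4)) + 115/(392*(z - 3)) + 9/(28*(z - 3)**2) - 197/(528*(z - 7)).
Integrate each term; A/(z−a) gives A·log|z−a|; A/(z−a)² gives −A/(z−a).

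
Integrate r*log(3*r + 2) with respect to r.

Use integration by parts with u = log(3*r + 2), dv = r dr.
Then du = 3/(3*r + 2) dr and v = r**2/2.

r**2*log(3*r + 2)/2 - r**2/4 + r/3 - 2*log(3*r + 2)/9 + C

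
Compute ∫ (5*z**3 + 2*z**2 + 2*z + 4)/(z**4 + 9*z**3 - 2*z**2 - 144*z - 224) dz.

Factor the denominator: (z - 4)*(z + 2)*(z + 4)*(z + 7).
Partial-fraction decomposition: 1627/(165*(z + 7)) - 73/(12*(z + 4)) + 8/(15*(z + 2)) + 91/(132*(z - 4)).
Integrate each term: A/(z−a) contributes A·log|z−a|.

91*log(z - 4)/132 + 8*log(z + 2)/15 - 73*log(z + 4)/12 + 1627*log(z + 7)/165 + C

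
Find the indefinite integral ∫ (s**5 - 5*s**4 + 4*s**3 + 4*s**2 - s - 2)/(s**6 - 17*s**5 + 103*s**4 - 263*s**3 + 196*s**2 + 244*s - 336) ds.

6361*log(s - 7)/2400 - 29*log(s - 4)/30 - 23*log(s - 3)/16 + 337*log(s - 2)/450 + 7*log(s + 1)/1440 - 2/(15*s - 30) + C

Factor the denominator: (s - 7)*(s - 4)*(s - 3)*(s - 2)**2*(s + 1).
Partial-fraction decomposition: 7/(1440*(s + 1)) + 337/(450*(s - 2)) + 2/(15*(s - 2)**2) - 23/(16*(s - 3)) - 29/(30*(s - 4)) + 6361/(2400*(s - 7)).
Integrate each term; A/(s−a) gives A·log|s−a|; A/(s−a)² gives −A/(s−a).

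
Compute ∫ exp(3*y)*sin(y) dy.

3*exp(3*y)*sin(y)/10 - exp(3*y)*cos(y)/10 + C

Let I denote the integral. Integrate by parts with u = sin(y), dv = exp(3*y) dy, so v = exp(3*y)/3: I = exp(3*y)*sin(y)/3 − (1/3)·∫ exp(3*y)*cos(y) dy.
Apply parts again with u = cos(y), dv = exp(3*y) dy: ∫ exp(3*y)*cos(y) dy = exp(3*y)*cos(y)/3 + (1/3)·I. Substituting back brings back I: I = exp(3*y)*sin(y)/3 - exp(3*y)*cos(y)/9 − (1/9)·I.
Solving for I: (1 + 1/9)·I equals the remaining terms, so I = (9/10)·(exp(3*y)*sin(y)/3 - exp(3*y)*cos(y)/9).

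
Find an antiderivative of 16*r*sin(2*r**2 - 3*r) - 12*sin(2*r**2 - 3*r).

Let u = 2*r**2 - 3*r, so du = (4*r - 3) dr.
Rewriting, the integral becomes 4·∫ sin(u) du = 4·-cos(u).
Substituting back, u = 2*r**2 - 3*r.

-4*cos(2*r**2 - 3*r) + C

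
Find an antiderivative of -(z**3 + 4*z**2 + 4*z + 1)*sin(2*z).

Use integration by parts with u = z**3 + 4*z**2 + 4*z + 1, dv = -sin(2*z) dz, so v = cos(2*z)/2.
Apply parts 3 times (tabular method): alternate signs, differentiate u down to 0, integrate dv up.

z**3*cos(2*z)/2 - 3*z**2*sin(2*z)/4 + 2*z**2*cos(2*z) - 2*z*sin(2*z) + 5*z*cos(2*z)/4 - 5*sin(2*z)/8 - cos(2*z)/2 + C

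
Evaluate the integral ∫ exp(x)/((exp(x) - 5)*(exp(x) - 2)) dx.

log(exp(x) - 5)/3 - log(exp(x) - 2)/3 + C

Let u = e^x, du = e^x dx.
The integral becomes ∫ du/((u-5)(u-2)); decompose into partial fractions.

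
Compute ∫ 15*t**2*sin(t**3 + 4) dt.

Let u = t**3 + 4, so du = (3*t**2) dt.
Rewriting, the integral becomes 5·∫ sin(u) du = 5·-cos(u).
Substituting back, u = t**3 + 4.

-5*cos(t**3 + 4) + C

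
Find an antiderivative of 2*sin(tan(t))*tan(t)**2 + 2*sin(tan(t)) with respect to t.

Let u = tan(t), so du = (tan(t)**2 + 1) dt.
Rewriting, the integral becomes 2·∫ sin(u) du = 2·-cos(u).
Substituting back, u = tan(t).

-2*cos(tan(t)) + C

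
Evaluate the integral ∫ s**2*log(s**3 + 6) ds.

s**3*log(s**3 + 6)/3 - s**3/3 + 2*log(s**3 + 6) + C

Let u = s**3 + 6, so du = (3*s**2) ds.
The integral becomes (1/3)·∫ log(u) du; integrate by parts with u′=log(u), dv′=du.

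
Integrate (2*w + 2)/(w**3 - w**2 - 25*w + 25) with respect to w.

3*log(w - 5)/10 - log(w - 1)/6 - 2*log(w + 5)/15 + C

Factor the denominator: (w - 5)*(w - 1)*(w + 5).
Partial-fraction decomposition: -2/(15*(w + 5)) - 1/(6*(w - 1)) + 3/(10*(w - 5)).
Integrate each term: A/(w−a) contributes A·log|w−a|.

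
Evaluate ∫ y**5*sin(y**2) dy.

Let u = y², du = 2y dy; rewrite as (1/2)∫ u^2·sin(1u) du.
Now integrate by parts 2 times.

-y**4*cos(y**2)/2 + y**2*sin(y**2) + cos(y**2) + C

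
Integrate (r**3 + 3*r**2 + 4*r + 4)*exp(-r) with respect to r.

(-r**3 - 6*r**2 - 16*r - 20)*exp(-r) + C

Use integration by parts with u = r**3 + 3*r**2 + 4*r + 4, dv = exp(-r) dr, so v = -exp(-r).
Apply parts 3 times (tabular method): alternate signs, differentiate u down to 0, integrate dv up.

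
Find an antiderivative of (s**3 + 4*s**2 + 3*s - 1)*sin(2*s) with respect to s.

Use integration by parts with u = s**3 + 4*s**2 + 3*s - 1, dv = sin(2*s) ds, so v = -cos(2*s)/2.
Apply parts 3 times (tabular method): alternate signs, differentiate u down to 0, integrate dv up.

-s**3*cos(2*s)/2 + 3*s**2*sin(2*s)/4 - 2*s**2*cos(2*s) + 2*s*sin(2*s) - 3*s*cos(2*s)/4 + 3*sin(2*s)/8 + 3*cos(2*s)/2 + C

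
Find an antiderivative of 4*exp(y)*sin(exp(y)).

Let u = exp(y), so du = (exp(y)) dy.
Rewriting, the integral becomes 4·∫ sin(u) du = 4·-cos(u).
Substituting back, u = exp(y).

-4*cos(exp(y)) + C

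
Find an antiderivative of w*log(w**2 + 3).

Let u = w**2 + 3, so du = (2*w) dw.
The integral becomes (1/2)·∫ log(u) du; integrate by parts with u′=log(u), dv′=du.

w**2*log(w**2 + 3)/2 - w**2/2 + 3*log(w**2 + 3)/2 + C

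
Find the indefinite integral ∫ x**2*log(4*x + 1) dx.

x**3*log(4*x + 1)/3 - x**3/9 + x**2/24 - x/48 + log(4*x + 1)/192 + C

Use integration by parts with u = log(4*x + 1), dv = x**2 dx.
Then du = 4/(4*x + 1) dx and v = x**3/3.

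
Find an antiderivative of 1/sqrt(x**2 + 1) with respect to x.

Substitute x = tan(θ), so dx = sec(θ)^2 dθ and the radical becomes sqrt(x**2 + 1) = sec(θ) by the Pythagorean identity.
Integrate the resulting trig expression in θ, then back-substitute tan(θ) = x, sec(θ) = sqrt(x**2 + 1) (absorbing any constant into C).

log(x + sqrt(x**2 + 1)) + C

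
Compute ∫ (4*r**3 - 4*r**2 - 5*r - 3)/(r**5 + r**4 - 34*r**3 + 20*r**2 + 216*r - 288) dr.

Factor the denominator: (r - 4)*(r - 2)**2*(r + 3)*(r + 6).
Partial-fraction decomposition: -327/(640*(r + 6)) + 44/(175*(r + 3)) - 1101/(3200*(r - 2)) - 3/(80*(r - 2)**2) + 169/(280*(r - 4)).
Integrate each term; A/(r−a) gives A·log|r−a|; A/(r−a)² gives −A/(r−a).

169*log(r - 4)/280 - 1101*log(r - 2)/3200 + 44*log(r + 3)/175 - 327*log(r + 6)/640 + 3/(80*r - 160) + C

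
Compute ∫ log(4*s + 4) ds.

s*log(4*s + 4) - s + log(s + 1) + C

Use integration by parts with u = log(4*s + 4), dv = ds.
Then du = 4/(4*s + 4) ds and v = s.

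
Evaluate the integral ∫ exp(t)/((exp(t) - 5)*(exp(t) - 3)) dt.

Let u = e^t, du = e^t dt.
The integral becomes ∫ du/((u-5)(u-3)); decompose into partial fractions.

log(exp(t) - 5)/2 - log(exp(t) - 3)/2 + C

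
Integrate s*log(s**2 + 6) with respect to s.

s**2*log(s**2 + 6)/2 - s**2/2 + 3*log(s**2 + 6) + C

Let u = s**2 + 6, so du = (2*s) ds.
The integral becomes (1/2)·∫ log(u) du; integrate by parts with u′=log(u), dv′=du.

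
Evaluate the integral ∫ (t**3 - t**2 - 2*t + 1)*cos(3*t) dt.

t**3*sin(3*t)/3 - t**2*sin(3*t)/3 + t**2*cos(3*t)/3 - 8*t*sin(3*t)/9 - 2*t*cos(3*t)/9 + 11*sin(3*t)/27 - 8*cos(3*t)/27 + C

Use integration by parts with u = t**3 - t**2 - 2*t + 1, dv = cos(3*t) dt, so v = sin(3*t)/3.
Apply parts 3 times (tabular method): alternate signs, differentiate u down to 0, integrate dv up.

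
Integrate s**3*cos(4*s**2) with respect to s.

s**2*sin(4*s**2)/8 + cos(4*s**2)/32 + C

Let u = s², du = 2s ds; rewrite as (1/2)∫ u^1·cos(4u) du.
Now integrate by parts 1 time.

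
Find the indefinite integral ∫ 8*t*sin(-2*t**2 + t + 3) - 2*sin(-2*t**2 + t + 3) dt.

Let u = 2*t**2 - t - 3, so du = (4*t - 1) dt.
Rewriting, the integral becomes -2·∫ sin(u) du = -2·-cos(u).
Substituting back, u = 2*t**2 - t - 3.

2*cos(-2*t**2 + t + 3) + C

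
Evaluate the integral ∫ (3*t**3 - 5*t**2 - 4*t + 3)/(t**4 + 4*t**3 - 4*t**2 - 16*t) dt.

Factor the denominator: t*(t - 2)*(t + 2)*(t + 4).
Partial-fraction decomposition: 253/(48*(t + 4)) - 33/(16*(t + 2)) - 1/(48*(t - 2)) - 3/(16*t).
Integrate each term: A/(t−a) contributes A·log|t−a|.

-3*log(t)/16 - log(t - 2)/48 - 33*log(t + 2)/16 + 253*log(t + 4)/48 + C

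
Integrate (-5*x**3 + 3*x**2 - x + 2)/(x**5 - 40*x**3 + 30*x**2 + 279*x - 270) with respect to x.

-553*log(x - 5)/704 + 109*log(x - 3)/216 - log(x - 1)/224 - 167*log(x + 3)/576 + 1196*log(x + 6)/2079 + C

Factor the denominator: (x - 5)*(x - 3)*(x - 1)*(x + 3)*(x + 6).
Partial-fraction decomposition: 1196/(2079*(x + 6)) - 167/(576*(x + 3)) - 1/(224*(x - 1)) + 109/(216*(x - 3)) - 553/(704*(x - 5)).
Integrate each term: A/(x−a) contributes A·log|x−a|.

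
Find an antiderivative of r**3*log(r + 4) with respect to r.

Use integration by parts with u = log(r + 4), dv = r**3 dr.
Then du = 1/(r + 4) dr and v = r**4/4.

r**4*log(r + 4)/4 - r**4/16 + r**3/3 - 2*r**2 + 16*r - 64*log(r + 4) + C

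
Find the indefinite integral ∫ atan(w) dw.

w*atan(w) - log(w**2 + 1)/2 + C

Use integration by parts with u = arctan(w), dv = dw.
Then du = 1/(w**2 + 1) dw.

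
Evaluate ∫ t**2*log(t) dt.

t**3*log(t)/3 - t**3/9 + C

Use integration by parts with u = log(t), dv = t**2 dt.
Then du = 1/t dt and v = t**3/3.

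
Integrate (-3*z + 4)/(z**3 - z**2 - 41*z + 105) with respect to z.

-11*log(z - 5)/24 + log(z - 3)/4 + 5*log(z + 7)/24 + C

Factor the denominator: (z - 5)*(z - 3)*(z + 7).
Partial-fraction decomposition: 5/(24*(z + 7)) + 1/(4*(z - 3)) - 11/(24*(z - 5)).
Integrate each term: A/(z−a) contributes A·log|z−a|.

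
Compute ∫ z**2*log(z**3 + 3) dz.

z**3*log(z**3 + 3)/3 - z**3/3 + log(z**3 + 3) + C

Let u = z**3 + 3, so du = (3*z**2) dz.
The integral becomes (1/3)·∫ log(u) du; integrate by parts with u′=log(u), dv′=du.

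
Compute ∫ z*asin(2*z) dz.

Use integration by parts with u = arcsin(2*z), dv = z dz.
Then du = 2/sqrt(-4*z**2 + 1) dz.

z**2*asin(2*z)/2 + z*sqrt(-4*z**2 + 1)/8 - asin(2*z)/16 + C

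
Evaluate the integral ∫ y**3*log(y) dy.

y**4*log(y)/4 - y**4/16 + C

Use integration by parts with u = log(y), dv = y**3 dy.
Then du = 1/y dy and v = y**4/4.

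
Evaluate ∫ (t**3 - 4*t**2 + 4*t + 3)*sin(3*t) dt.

-t**3*cos(3*t)/3 + t**2*sin(3*t)/3 + 4*t**2*cos(3*t)/3 - 8*t*sin(3*t)/9 - 10*t*cos(3*t)/9 + 10*sin(3*t)/27 - 35*cos(3*t)/27 + C

Use integration by parts with u = t**3 - 4*t**2 + 4*t + 3, dv = sin(3*t) dt, so v = -cos(3*t)/3.
Apply parts 3 times (tabular method): alternate signs, differentiate u down to 0, integrate dv up.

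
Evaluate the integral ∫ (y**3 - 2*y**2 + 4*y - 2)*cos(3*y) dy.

y**3*sin(3*y)/3 - 2*y**2*sin(3*y)/3 + y**2*cos(3*y)/3 + 10*y*sin(3*y)/9 - 4*y*cos(3*y)/9 - 14*sin(3*y)/27 + 10*cos(3*y)/27 + C

Use integration by parts with u = y**3 - 2*y**2 + 4*y - 2, dv = cos(3*y) dy, so v = sin(3*y)/3.
Apply parts 3 times (tabular method): alternate signs, differentiate u down to 0, integrate dv up.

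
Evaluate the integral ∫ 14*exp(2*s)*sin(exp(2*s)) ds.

-7*cos(exp(2*s)) + C

Let u = exp(2*s), so du = (2*exp(2*s)) ds.
Rewriting, the integral becomes 7·∫ sin(u) du = 7·-cos(u).
Substituting back, u = exp(2*s).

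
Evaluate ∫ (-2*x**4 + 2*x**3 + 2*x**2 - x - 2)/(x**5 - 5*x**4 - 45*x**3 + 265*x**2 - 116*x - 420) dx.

-524*log(x - 6)/91 + 319*log(x - 5)/72 - log(x - 2)/27 + log(x + 1)/252 - 1795*log(x + 7)/2808 + C

Factor the denominator: (x - 6)*(x - 5)*(x - 2)*(x + 1)*(x + 7).
Partial-fraction decomposition: -1795/(2808*(x + 7)) + 1/(252*(x + 1)) - 1/(27*(x - 2)) + 319/(72*(x - 5)) - 524/(91*(x - 6)).
Integrate each term: A/(x−a) contributes A·log|x−a|.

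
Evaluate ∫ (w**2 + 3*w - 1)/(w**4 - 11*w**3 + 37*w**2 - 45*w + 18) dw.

53*log(w - 6)/75 - 17*log(w - 3)/12 + 71*log(w - 1)/100 - 3/(10*w - 10) + C

Factor the denominator: (w - 6)*(w - 3)*(w - 1)**2.
Partial-fraction decomposition: 71/(100*(w - 1)) + 3/(10*(w - 1)**2) - 17/(12*(w - 3)) + 53/(75*(w - 6)).
Integrate each term; A/(w−a) gives A·log|w−a|; A/(w−a)² gives −A/(w−a).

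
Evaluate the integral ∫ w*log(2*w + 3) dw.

w**2*log(2*w + 3)/2 - w**2/4 + 3*w/4 - 9*log(2*w + 3)/8 + C

Use integration by parts with u = log(2*w + 3), dv = w dw.
Then du = 2/(2*w + 3) dw and v = w**2/2.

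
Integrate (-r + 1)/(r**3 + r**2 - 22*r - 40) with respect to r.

Factor the denominator: (r - 5)*(r + 2)*(r + 4).
Partial-fraction decomposition: 5/(18*(r + 4)) - 3/(14*(r + 2)) - 4/(63*(r - 5)).
Integrate each term: A/(r−a) contributes A·log|r−a|.

-4*log(r - 5)/63 - 3*log(r + 2)/14 + 5*log(r + 4)/18 + C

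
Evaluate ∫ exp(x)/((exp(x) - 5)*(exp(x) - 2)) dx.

log(exp(x) - 5)/3 - log(exp(x) - 2)/3 + C

Let u = e^x, du = e^x dx.
The integral becomes ∫ du/((u-2)(u-5)); decompose into partial fractions.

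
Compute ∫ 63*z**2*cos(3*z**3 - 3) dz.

7*sin(3*z**3 - 3) + C

Let u = 3*z**3 - 3, so du = (9*z**2) dz.
Rewriting, the integral becomes 7·∫ cos(u) du = 7·sin(u).
Substituting back, u = 3*z**3 - 3.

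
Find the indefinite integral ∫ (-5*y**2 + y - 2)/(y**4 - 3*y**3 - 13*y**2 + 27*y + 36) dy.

Factor the denominator: (y - 4)*(y - 3)*(y + 1)*(y + 3).
Partial-fraction decomposition: 25/(42*(y + 3)) - 1/(5*(y + 1)) + 11/(6*(y - 3)) - 78/(35*(y - 4)).
Integrate each term: A/(y−a) contributes A·log|y−a|.

-78*log(y - 4)/35 + 11*log(y - 3)/6 - log(y + 1)/5 + 25*log(y + 3)/42 + C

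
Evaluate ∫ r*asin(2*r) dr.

r**2*asin(2*r)/2 + r*sqrt(-4*r**2 + 1)/8 - asin(2*r)/16 + C

Use integration by parts with u = arcsin(2*r), dv = r dr.
Then du = 2/sqrt(-4*r**2 + 1) dr.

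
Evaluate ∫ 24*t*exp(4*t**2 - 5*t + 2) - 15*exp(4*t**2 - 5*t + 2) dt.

Let u = 4*t**2 - 5*t + 2, so du = (8*t - 5) dt.
Rewriting, the integral becomes 3·∫ e^u du = 3·e^u.
Substituting back, u = 4*t**2 - 5*t + 2.

3*exp(4*t**2 - 5*t + 2) + C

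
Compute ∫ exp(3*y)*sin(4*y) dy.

3*exp(3*y)*sin(4*y)/25 - 4*exp(3*y)*cos(4*y)/25 + C

Let I denote the integral. Integrate by parts with u = sin(4*y), dv = exp(3*y) dy, so v = exp(3*y)/3: I = exp(3*y)*sin(4*y)/3 − (4/3)·∫ exp(3*y)*cos(4*y) dy.
Apply parts again with u = cos(4*y), dv = exp(3*y) dy: ∫ exp(3*y)*cos(4*y) dy = exp(3*y)*cos(4*y)/3 + (4/3)·I. Substituting back brings back I: I = exp(3*y)*sin(4*y)/3 - 4*exp(3*y)*cos(4*y)/9 − (16/9)·I.
Solving for I: (1 + 16/9)·I equals the remaining terms, so I = (9/25)·(exp(3*y)*sin(4*y)/3 - 4*exp(3*y)*cos(4*y)/9).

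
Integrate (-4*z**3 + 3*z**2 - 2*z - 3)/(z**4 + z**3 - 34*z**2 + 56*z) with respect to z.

-3*log(z)/56 - 219*log(z - 4)/88 + 3*log(z - 2)/4 - 170*log(z + 7)/77 + C

Factor the denominator: z*(z - 4)*(z - 2)*(z + 7).
Partial-fraction decomposition: -170/(77*(z + 7)) + 3/(4*(z - 2)) - 219/(88*(z - 4)) - 3/(56*z).
Integrate each term: A/(z−a) contributes A·log|z−a|.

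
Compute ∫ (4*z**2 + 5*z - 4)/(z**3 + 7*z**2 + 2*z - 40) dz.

Factor the denominator: (z - 2)*(z + 4)*(z + 5).
Partial-fraction decomposition: 71/(7*(z + 5)) - 20/(3*(z + 4)) + 11/(21*(z - 2)).
Integrate each term: A/(z−a) contributes A·log|z−a|.

11*log(z - 2)/21 - 20*log(z + 4)/3 + 71*log(z + 5)/7 + C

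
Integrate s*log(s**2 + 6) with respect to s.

s**2*log(s**2 + 6)/2 - s**2/2 + 3*log(s**2 + 6) + C

Let u = s**2 + 6, so du = (2*s) ds.
The integral becomes (1/2)·∫ log(u) du; integrate by parts with u′=log(u), dv′=du.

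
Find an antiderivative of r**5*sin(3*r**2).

Let u = r², du = 2r dr; rewrite as (1/2)∫ u^2·sin(3u) du.
Now integrate by parts 2 times.

-r**4*cos(3*r**2)/6 + r**2*sin(3*r**2)/9 + cos(3*r**2)/27 + C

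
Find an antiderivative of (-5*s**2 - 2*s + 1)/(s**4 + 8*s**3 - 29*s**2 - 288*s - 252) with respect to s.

Factor the denominator: (s - 6)*(s + 1)*(s + 6)*(s + 7).
Partial-fraction decomposition: 115/(39*(s + 7)) - 167/(60*(s + 6)) + 1/(105*(s + 1)) - 191/(1092*(s - 6)).
Integrate each term: A/(s−a) contributes A·log|s−a|.

-191*log(s - 6)/1092 + log(s + 1)/105 - 167*log(s + 6)/60 + 115*log(s + 7)/39 + C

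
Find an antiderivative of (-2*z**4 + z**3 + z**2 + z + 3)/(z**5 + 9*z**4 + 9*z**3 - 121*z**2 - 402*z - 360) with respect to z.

Factor the denominator: (z - 4)*(z + 2)*(z + 3)**2*(z + 5).
Partial-fraction decomposition: -338/(27*(z + 5)) + 428/(49*(z + 3)) - 90/(7*(z + 3)**2) + 35/(18*(z + 2)) - 425/(2646*(z - 4)).
Integrate each term; A/(z−a) gives A·log|z−a|; A/(z−a)² gives −A/(z−a).

-425*log(z - 4)/2646 + 35*log(z + 2)/18 + 428*log(z + 3)/49 - 338*log(z + 5)/27 + 90/(7*z + 21) + C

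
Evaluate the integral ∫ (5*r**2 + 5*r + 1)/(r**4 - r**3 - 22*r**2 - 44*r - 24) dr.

211*log(r - 6)/448 - log(r + 1)/7 - 21*log(r + 2)/64 - 11/(8*r + 16) + C

Factor the denominator: (r - 6)*(r + 1)*(r + 2)**2.
Partial-fraction decomposition: -21/(64*(r + 2)) + 11/(8*(r + 2)**2) - 1/(7*(r + 1)) + 211/(448*(r - 6)).
Integrate each term; A/(r−a) gives A·log|r−a|; A/(r−a)² gives −A/(r−a).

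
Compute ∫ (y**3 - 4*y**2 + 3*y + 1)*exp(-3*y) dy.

(-3*y**3 + 9*y**2 - 3*y - 4)*exp(-3*y)/9 + C

Use integration by parts with u = y**3 - 4*y**2 + 3*y + 1, dv = exp(-3*y) dy, so v = -exp(-3*y)/3.
Apply parts 3 times (tabular method): alternate signs, differentiate u down to 0, integrate dv up.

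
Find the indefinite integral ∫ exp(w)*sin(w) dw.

Let I denote the integral. Integrate by parts with u = sin(w), dv = exp(w) dw, so v = exp(w): I = exp(w)*sin(w) − ∫ exp(w)*cos(w) dw.
Apply parts again with u = cos(w), dv = exp(w) dw: ∫ exp(w)*cos(w) dw = exp(w)*cos(w) + I. Substituting back brings back I: I = exp(w)*sin(w) - exp(w)*cos(w) − I.
Solving for I: (1 + 1)·I equals the remaining terms, so I = (1/2)·(exp(w)*sin(w) - exp(w)*cos(w)).

exp(w)*sin(w)/2 - exp(w)*cos(w)/2 + C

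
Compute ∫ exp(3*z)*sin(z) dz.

Let I denote the integral. Integrate by parts with u = sin(z), dv = exp(3*z) dz, so v = exp(3*z)/3: I = exp(3*z)*sin(z)/3 − (1/3)·∫ exp(3*z)*cos(z) dz.
Apply parts again with u = cos(z), dv = exp(3*z) dz: ∫ exp(3*z)*cos(z) dz = exp(3*z)*cos(z)/3 + (1/3)·I. Substituting back brings back I: I = exp(3*z)*sin(z)/3 - exp(3*z)*cos(z)/9 − (1/9)·I.
Solving for I: (1 + 1/9)·I equals the remaining terms, so I = (9/10)·(exp(3*z)*sin(z)/3 - exp(3*z)*cos(z)/9).

3*exp(3*z)*sin(z)/10 - exp(3*z)*cos(z)/10 + C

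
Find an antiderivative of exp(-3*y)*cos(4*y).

Let I denote the integral. Integrate by parts with u = cos(4*y), dv = exp(-3*y) dy, so v = -exp(-3*y)/3: I = -exp(-3*y)*cos(4*y)/3 − (4/3)·∫ exp(-3*y)*sin(4*y) dy.
Apply parts again with u = sin(4*y), dv = exp(-3*y) dy: ∫ exp(-3*y)*sin(4*y) dy = -exp(-3*y)*sin(4*y)/3 + (4/3)·I. Substituting back brings back I: I = 4*exp(-3*y)*sin(4*y)/9 - exp(-3*y)*cos(4*y)/3 − (16/9)·I.
Solving for I: (1 + 16/9)·I equals the remaining terms, so I = (9/25)·(4*exp(-3*y)*sin(4*y)/9 - exp(-3*y)*cos(4*y)/3).

4*exp(-3*y)*sin(4*y)/25 - 3*exp(-3*y)*cos(4*y)/25 + C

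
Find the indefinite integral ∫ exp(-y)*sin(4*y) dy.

-exp(-y)*sin(4*y)/17 - 4*exp(-y)*cos(4*y)/17 + C

Let I denote the integral. Integrate by parts with u = sin(4*y), dv = exp(-y) dy, so v = -exp(-y): I = -exp(-y)*sin(4*y) + 4·∫ exp(-y)*cos(4*y) dy.
Apply parts again with u = cos(4*y), dv = exp(-y) dy: ∫ exp(-y)*cos(4*y) dy = -exp(-y)*cos(4*y) − 4·I. Substituting back brings back I: I = -exp(-y)*sin(4*y) - 4*exp(-y)*cos(4*y) − 16·I.
Solving for I: (1 + 16)·I equals the remaining terms, so I = (1/17)·(-exp(-y)*sin(4*y) - 4*exp(-y)*cos(4*y)).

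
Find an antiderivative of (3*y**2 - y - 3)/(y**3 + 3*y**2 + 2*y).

Factor the denominator: y*(y + 1)*(y + 2).
Partial-fraction decomposition: 11/(2*(y + 2)) - 1/(y + 1) - 3/(2*y).
Integrate each term: A/(y−a) contributes A·log|y−a|.

-3*log(y)/2 - log(y + 1) + 11*log(y + 2)/2 + C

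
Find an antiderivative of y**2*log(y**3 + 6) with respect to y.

y**3*log(y**3 + 6)/3 - y**3/3 + 2*log(y**3 + 6) + C

Let u = y**3 + 6, so du = (3*y**2) dy.
The integral becomes (1/3)·∫ log(u) du; integrate by parts with u′=log(u), dv′=du.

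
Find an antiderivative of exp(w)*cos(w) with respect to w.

Let I denote the integral. Integrate by parts with u = cos(w), dv = exp(w) dw, so v = exp(w): I = exp(w)*cos(w) + ∫ exp(w)*sin(w) dw.
Apply parts again with u = sin(w), dv = exp(w) dw: ∫ exp(w)*sin(w) dw = exp(w)*sin(w) − I. Substituting back brings back I: I = exp(w)*sin(w) + exp(w)*cos(w) − I.
Solving for I: (1 + 1)·I equals the remaining terms, so I = (1/2)·(exp(w)*sin(w) + exp(w)*cos(w)).

exp(w)*sin(w)/2 + exp(w)*cos(w)/2 + C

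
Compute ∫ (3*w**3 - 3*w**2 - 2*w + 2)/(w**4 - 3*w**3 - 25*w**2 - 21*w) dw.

Factor the denominator: w*(w - 7)*(w + 1)*(w + 3).
Partial-fraction decomposition: 5/(3*(w + 3)) - 1/(8*(w + 1)) + 87/(56*(w - 7)) - 2/(21*w).
Integrate each term: A/(w−a) contributes A·log|w−a|.

-2*log(w)/21 + 87*log(w - 7)/56 - log(w + 1)/8 + 5*log(w + 3)/3 + C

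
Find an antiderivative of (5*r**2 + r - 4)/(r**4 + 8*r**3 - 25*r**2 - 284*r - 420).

Factor the denominator: (r - 6)*(r + 2)*(r + 5)*(r + 7).
Partial-fraction decomposition: -9/(5*(r + 7)) + 58/(33*(r + 5)) - 7/(60*(r + 2)) + 7/(44*(r - 6)).
Integrate each term: A/(r−a) contributes A·log|r−a|.

7*log(r - 6)/44 - 7*log(r + 2)/60 + 58*log(r + 5)/33 - 9*log(r + 7)/5 + C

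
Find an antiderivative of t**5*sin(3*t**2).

Let u = t², du = 2t dt; rewrite as (1/2)∫ u^2·sin(3u) du.
Now integrate by parts 2 times.

-t**4*cos(3*t**2)/6 + t**2*sin(3*t**2)/9 + cos(3*t**2)/27 + C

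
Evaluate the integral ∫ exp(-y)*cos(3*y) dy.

3*exp(-y)*sin(3*y)/10 - exp(-y)*cos(3*y)/10 + C

Let I denote the integral. Integrate by parts with u = cos(3*y), dv = exp(-y) dy, so v = -exp(-y): I = -exp(-y)*cos(3*y) − 3·∫ exp(-y)*sin(3*y) dy.
Apply parts again with u = sin(3*y), dv = exp(-y) dy: ∫ exp(-y)*sin(3*y) dy = -exp(-y)*sin(3*y) + 3·I. Substituting back brings back I: I = 3*exp(-y)*sin(3*y) - exp(-y)*cos(3*y) − 9·I.
Solving for I: (1 + 9)·I equals the remaining terms, so I = (1/10)·(3*exp(-y)*sin(3*y) - exp(-y)*cos(3*y)).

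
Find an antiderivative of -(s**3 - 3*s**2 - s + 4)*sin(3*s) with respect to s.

Use integration by parts with u = s**3 - 3*s**2 - s + 4, dv = -sin(3*s) ds, so v = cos(3*s)/3.
Apply parts 3 times (tabular method): alternate signs, differentiate u down to 0, integrate dv up.

s**3*cos(3*s)/3 - s**2*sin(3*s)/3 - s**2*cos(3*s) + 2*s*sin(3*s)/3 - 5*s*cos(3*s)/9 + 5*sin(3*s)/27 + 14*cos(3*s)/9 + C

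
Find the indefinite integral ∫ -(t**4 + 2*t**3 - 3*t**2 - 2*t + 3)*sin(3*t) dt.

Use integration by parts with u = t**4 + 2*t**3 - 3*t**2 - 2*t + 3, dv = -sin(3*t) dt, so v = cos(3*t)/3.
Apply parts 4 times (tabular method): alternate signs, differentiate u down to 0, integrate dv up.

t**4*cos(3*t)/3 - 4*t**3*sin(3*t)/9 + 2*t**3*cos(3*t)/3 - 2*t**2*sin(3*t)/3 - 13*t**2*cos(3*t)/9 + 26*t*sin(3*t)/27 - 10*t*cos(3*t)/9 + 10*sin(3*t)/27 + 107*cos(3*t)/81 + C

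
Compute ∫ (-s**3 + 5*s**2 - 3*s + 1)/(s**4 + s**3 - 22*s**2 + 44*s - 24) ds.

Factor the denominator: (s - 2)**2*(s - 1)*(s + 6).
Partial-fraction decomposition: -415/(448*(s + 6)) + 2/(7*(s - 1)) - 23/(64*(s - 2)) + 7/(8*(s - 2)**2).
Integrate each term; A/(s−a) gives A·log|s−a|; A/(s−a)² gives −A/(s−a).

-23*log(s - 2)/64 + 2*log(s - 1)/7 - 415*log(s + 6)/448 - 7/(8*s - 16) + C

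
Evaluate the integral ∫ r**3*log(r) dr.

r**4*log(r)/4 - r**4/16 + C

Use integration by parts with u = log(r), dv = r**3 dr.
Then du = 1/r dr and v = r**4/4.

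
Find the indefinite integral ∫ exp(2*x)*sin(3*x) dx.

2*exp(2*x)*sin(3*x)/13 - 3*exp(2*x)*cos(3*x)/13 + C

Let I denote the integral. Integrate by parts with u = sin(3*x), dv = exp(2*x) dx, so v = exp(2*x)/2: I = exp(2*x)*sin(3*x)/2 − (3/2)·∫ exp(2*x)*cos(3*x) dx.
Apply parts again with u = cos(3*x), dv = exp(2*x) dx: ∫ exp(2*x)*cos(3*x) dx = exp(2*x)*cos(3*x)/2 + (3/2)·I. Substituting back brings back I: I = exp(2*x)*sin(3*x)/2 - 3*exp(2*x)*cos(3*x)/4 − (9/4)·I.
Solving for I: (1 + 9/4)·I equals the remaining terms, so I = (4/13)·(exp(2*x)*sin(3*x)/2 - 3*exp(2*x)*cos(3*x)/4).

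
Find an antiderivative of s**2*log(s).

s**3*log(s)/3 - s**3/9 + C

Use integration by parts with u = log(s), dv = s**2 ds.
Then du = 1/s ds and v = s**3/3.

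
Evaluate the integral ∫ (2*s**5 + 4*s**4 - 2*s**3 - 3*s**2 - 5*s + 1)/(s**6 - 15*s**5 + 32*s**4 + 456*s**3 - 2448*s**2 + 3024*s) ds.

Factor the denominator: s*(s - 7)*(s - 6)**2*(s - 2)*(s + 6).
Partial-fraction decomposition: 10013/(89856*(s + 6)) - 91/(1280*(s - 2)) - 17495/(192*(s - 6)) - 20167/(288*(s - 6)**2) + 42351/(455*(s - 7)) + 1/(3024*s).
Integrate each term; A/(s−a) gives A·log|s−a|; A/(s−a)² gives −A/(s−a).

log(s)/3024 + 42351*log(s - 7)/455 - 17495*log(s - 6)/192 - 91*log(s - 2)/1280 + 10013*log(s + 6)/89856 + 20167/(288*s - 1728) + C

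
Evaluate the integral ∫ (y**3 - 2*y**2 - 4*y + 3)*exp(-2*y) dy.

Use integration by parts with u = y**3 - 2*y**2 - 4*y + 3, dv = exp(-2*y) dy, so v = -exp(-2*y)/2.
Apply parts 3 times (tabular method): alternate signs, differentiate u down to 0, integrate dv up.

(-4*y**3 + 2*y**2 + 18*y - 3)*exp(-2*y)/8 + C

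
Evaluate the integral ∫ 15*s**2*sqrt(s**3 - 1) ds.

10*(s**3 - 1)**(3/2)/3 + C

Let u = s**3 - 1, so du = (3*s**2) ds.
Rewriting, the integral becomes 5·∫ √u du = 5·(2/3)u^(3/2).
Substituting back, u = s**3 - 1.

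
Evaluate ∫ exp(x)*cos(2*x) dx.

Let I denote the integral. Integrate by parts with u = cos(2*x), dv = exp(x) dx, so v = exp(x): I = exp(x)*cos(2*x) + 2·∫ exp(x)*sin(2*x) dx.
Apply parts again with u = sin(2*x), dv = exp(x) dx: ∫ exp(x)*sin(2*x) dx = exp(x)*sin(2*x) − 2·I. Substituting back brings back I: I = 2*exp(x)*sin(2*x) + exp(x)*cos(2*x) − 4·I.
Solving for I: (1 + 4)·I equals the remaining terms, so I = (1/5)·(2*exp(x)*sin(2*x) + exp(x)*cos(2*x)).

2*exp(x)*sin(2*x)/5 + exp(x)*cos(2*x)/5 + C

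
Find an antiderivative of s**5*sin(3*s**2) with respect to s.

Let u = s², du = 2s ds; rewrite as (1/2)∫ u^2·sin(3u) du.
Now integrate by parts 2 times.

-s**4*cos(3*s**2)/6 + s**2*sin(3*s**2)/9 + cos(3*s**2)/27 + C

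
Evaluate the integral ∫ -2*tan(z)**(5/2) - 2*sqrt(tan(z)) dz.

-4*tan(z)**(3/2)/3 + C

Let u = tan(z), so du = (tan(z)**2 + 1) dz.
Rewriting, the integral becomes -2·∫ √u du = -2·(2/3)u^(3/2).
Substituting back, u = tan(z).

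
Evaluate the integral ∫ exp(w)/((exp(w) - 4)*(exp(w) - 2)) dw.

log(exp(w) - 4)/2 - log(exp(w) - 2)/2 + C

Let u = e^w, du = e^w dw.
The integral becomes ∫ du/((u-2)(u-4)); decompose into partial fractions.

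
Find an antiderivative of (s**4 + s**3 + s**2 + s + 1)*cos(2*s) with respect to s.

s**4*sin(2*s)/2 + s**3*sin(2*s)/2 + s**3*cos(2*s) - s**2*sin(2*s) + 3*s**2*cos(2*s)/4 - s*sin(2*s)/4 - s*cos(2*s) + sin(2*s) - cos(2*s)/8 + C

Use integration by parts with u = s**4 + s**3 + s**2 + s + 1, dv = cos(2*s) ds, so v = sin(2*s)/2.
Apply parts 4 times (tabular method): alternate signs, differentiate u down to 0, integrate dv up.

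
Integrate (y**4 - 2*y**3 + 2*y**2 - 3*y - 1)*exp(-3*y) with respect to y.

(-27*y**4 + 18*y**3 - 36*y**2 + 57*y + 46)*exp(-3*y)/81 + C

Use integration by parts with u = y**4 - 2*y**3 + 2*y**2 - 3*y - 1, dv = exp(-3*y) dy, so v = -exp(-3*y)/3.
Apply parts 4 times (tabular method): alternate signs, differentiate u down to 0, integrate dv up.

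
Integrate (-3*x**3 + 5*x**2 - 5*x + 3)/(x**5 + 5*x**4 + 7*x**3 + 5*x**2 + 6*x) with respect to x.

Factor the denominator: x*(x + 2)*(x + 3)*(x**2 + 1).
Partial-fraction decomposition: 2*x/(5*(x**2 + 1)) + 24/(5*(x + 3)) - 57/(10*(x + 2)) + 1/(2*x).
Integrate each term; A/(x−a) gives A·log|x−a|; the (Bx+D)/(x²+p²) term gives a log and an atan.

log(x)/2 - 57*log(x + 2)/10 + 24*log(x + 3)/5 + log(x**2 + 1)/5 + C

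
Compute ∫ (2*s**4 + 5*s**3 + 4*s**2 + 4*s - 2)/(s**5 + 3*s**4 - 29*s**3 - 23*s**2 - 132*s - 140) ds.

Factor the denominator: (s - 5)*(s + 1)*(s + 7)*(s**2 + 4).
Partial-fraction decomposition: 2*(127*s + 171)/(1537*(s**2 + 4)) + 3253/(3816*(s + 7)) + 1/(36*(s + 1)) + 1993/(2088*(s - 5)).
Integrate each term; A/(s−a) gives A·log|s−a|; the (Bs+D)/(s²+p²) term gives a log and an atan.

1993*log(s - 5)/2088 + log(s + 1)/36 + 3253*log(s + 7)/3816 + 127*log(s**2 + 4)/1537 + 171*atan(s/2)/1537 + C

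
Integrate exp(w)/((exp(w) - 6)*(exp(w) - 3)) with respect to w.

Let u = e^w, du = e^w dw.
The integral becomes ∫ du/((u-6)(u-3)); decompose into partial fractions.

log(exp(w) - 6)/3 - log(exp(w) - 3)/3 + C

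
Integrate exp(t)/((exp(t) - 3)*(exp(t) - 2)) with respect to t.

Let u = e^t, du = e^t dt.
The integral becomes ∫ du/((u-2)(u-3)); decompose into partial fractions.

log(exp(t) - 3) - log(exp(t) - 2) + C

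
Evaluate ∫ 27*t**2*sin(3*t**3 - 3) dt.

Let u = 3*t**3 - 3, so du = (9*t**2) dt.
Rewriting, the integral becomes 3·∫ sin(u) du = 3·-cos(u).
Substituting back, u = 3*t**3 - 3.

-3*cos(3*t**3 - 3) + C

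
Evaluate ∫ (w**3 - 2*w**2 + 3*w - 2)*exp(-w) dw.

(-w**3 - w**2 - 5*w - 3)*exp(-w) + C

Use integration by parts with u = w**3 - 2*w**2 + 3*w - 2, dv = exp(-w) dw, so v = -exp(-w).
Apply parts 3 times (tabular method): alternate signs, differentiate u down to 0, integrate dv up.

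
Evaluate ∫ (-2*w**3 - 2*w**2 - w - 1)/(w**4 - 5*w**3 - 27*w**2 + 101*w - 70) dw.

Factor the denominator: (w - 7)*(w - 2)*(w - 1)*(w + 5).
Partial-fraction decomposition: -17/(42*(w + 5)) - 1/(6*(w - 1)) + 27/(35*(w - 2)) - 11/(5*(w - 7)).
Integrate each term: A/(w−a) contributes A·log|w−a|.

-11*log(w - 7)/5 + 27*log(w - 2)/35 - log(w - 1)/6 - 17*log(w + 5)/42 + C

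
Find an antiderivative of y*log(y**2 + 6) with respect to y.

Let u = y**2 + 6, so du = (2*y) dy.
The integral becomes (1/2)·∫ log(u) du; integrate by parts with u′=log(u), dv′=du.

y**2*log(y**2 + 6)/2 - y**2/2 + 3*log(y**2 + 6) + C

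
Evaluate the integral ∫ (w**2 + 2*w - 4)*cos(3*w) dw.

Use integration by parts with u = w**2 + 2*w - 4, dv = cos(3*w) dw, so v = sin(3*w)/3.
Apply parts 2 times (tabular method): alternate signs, differentiate u down to 0, integrate dv up.

w**2*sin(3*w)/3 + 2*w*sin(3*w)/3 + 2*w*cos(3*w)/9 - 38*sin(3*w)/27 + 2*cos(3*w)/9 + C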